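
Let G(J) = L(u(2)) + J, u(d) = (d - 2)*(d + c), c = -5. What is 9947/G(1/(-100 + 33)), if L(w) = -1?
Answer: -666449/68 ≈ -9800.7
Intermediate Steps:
u(d) = (-5 + d)*(-2 + d) (u(d) = (d - 2)*(d - 5) = (-2 + d)*(-5 + d) = (-5 + d)*(-2 + d))
G(J) = -1 + J
9947/G(1/(-100 + 33)) = 9947/(-1 + 1/(-100 + 33)) = 9947/(-1 + 1/(-67)) = 9947/(-1 - 1/67) = 9947/(-68/67) = 9947*(-67/68) = -666449/68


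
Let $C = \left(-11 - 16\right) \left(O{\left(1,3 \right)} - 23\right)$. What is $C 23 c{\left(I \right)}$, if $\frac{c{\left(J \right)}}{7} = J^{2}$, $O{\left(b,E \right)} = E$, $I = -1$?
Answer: $86940$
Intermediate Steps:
$C = 540$ ($C = \left(-11 - 16\right) \left(3 - 23\right) = \left(-27\right) \left(-20\right) = 540$)
$c{\left(J \right)} = 7 J^{2}$
$C 23 c{\left(I \right)} = 540 \cdot 23 \cdot 7 \left(-1\right)^{2} = 12420 \cdot 7 \cdot 1 = 12420 \cdot 7 = 86940$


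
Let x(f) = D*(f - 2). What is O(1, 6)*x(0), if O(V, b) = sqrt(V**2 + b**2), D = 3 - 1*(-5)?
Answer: -16*sqrt(37) ≈ -97.324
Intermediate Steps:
D = 8 (D = 3 + 5 = 8)
x(f) = -16 + 8*f (x(f) = 8*(f - 2) = 8*(-2 + f) = -16 + 8*f)
O(1, 6)*x(0) = sqrt(1**2 + 6**2)*(-16 + 8*0) = sqrt(1 + 36)*(-16 + 0) = sqrt(37)*(-16) = -16*sqrt(37)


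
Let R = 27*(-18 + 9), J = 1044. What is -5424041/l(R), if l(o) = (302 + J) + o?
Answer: -5424041/1103 ≈ -4917.5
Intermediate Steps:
R = -243 (R = 27*(-9) = -243)
l(o) = 1346 + o (l(o) = (302 + 1044) + o = 1346 + o)
-5424041/l(R) = -5424041/(1346 - 243) = -5424041/1103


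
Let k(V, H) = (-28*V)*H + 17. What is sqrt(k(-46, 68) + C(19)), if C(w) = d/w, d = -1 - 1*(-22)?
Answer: 2*sqrt(7906090)/19 ≈ 295.98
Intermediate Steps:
k(V, H) = 17 - 28*H*V (k(V, H) = -28*H*V + 17 = 17 - 28*H*V)
d = 21 (d = -1 + 22 = 21)
C(w) = 21/w
sqrt(k(-46, 68) + C(19)) = sqrt((17 - 28*68*(-46)) + 21/19) = sqrt((17 + 87584) + 21*(1/19)) = sqrt(87601 + 21/19) = sqrt(1664440/19) = 2*sqrt(7906090)/19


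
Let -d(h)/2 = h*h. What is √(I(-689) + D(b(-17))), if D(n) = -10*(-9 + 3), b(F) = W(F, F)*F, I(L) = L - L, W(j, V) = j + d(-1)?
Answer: 2*√15 ≈ 7.7460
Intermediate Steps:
d(h) = -2*h² (d(h) = -2*h*h = -2*h²)
W(j, V) = -2 + j (W(j, V) = j - 2*(-1)² = j - 2*1 = j - 2 = -2 + j)
I(L) = 0
b(F) = F*(-2 + F) (b(F) = (-2 + F)*F = F*(-2 + F))
D(n) = 60 (D(n) = -10*(-6) = 60)
√(I(-689) + D(b(-17))) = √(0 + 60) = √60 = 2*√15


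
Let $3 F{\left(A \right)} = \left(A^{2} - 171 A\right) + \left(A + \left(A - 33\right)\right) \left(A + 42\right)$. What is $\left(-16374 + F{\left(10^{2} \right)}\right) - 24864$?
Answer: $-35700$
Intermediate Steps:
$F{\left(A \right)} = - 57 A + \frac{A^{2}}{3} + \frac{\left(-33 + 2 A\right) \left(42 + A\right)}{3}$ ($F{\left(A \right)} = \frac{\left(A^{2} - 171 A\right) + \left(A + \left(A - 33\right)\right) \left(A + 42\right)}{3} = \frac{\left(A^{2} - 171 A\right) + \left(A + \left(-33 + A\right)\right) \left(42 + A\right)}{3} = \frac{\left(A^{2} - 171 A\right) + \left(-33 + 2 A\right) \left(42 + A\right)}{3} = \frac{A^{2} - 171 A + \left(-33 + 2 A\right) \left(42 + A\right)}{3} = - 57 A + \frac{A^{2}}{3} + \frac{\left(-33 + 2 A\right) \left(42 + A\right)}{3}$)
$\left(-16374 + F{\left(10^{2} \right)}\right) - 24864 = \left(-16374 - \left(462 - 10000 + 4000\right)\right) - 24864 = \left(-16374 - \left(4462 - 10000\right)\right) - 24864 = \left(-16374 - -5538\right) - 24864 = \left(-16374 + 5538\right) - 24864 = -10836 - 24864 = -35700$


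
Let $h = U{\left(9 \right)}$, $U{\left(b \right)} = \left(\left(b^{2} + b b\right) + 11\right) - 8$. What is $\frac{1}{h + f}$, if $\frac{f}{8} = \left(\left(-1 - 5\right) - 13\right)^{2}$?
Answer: $\frac{1}{3053} \approx 0.00032755$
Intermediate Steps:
$U{\left(b \right)} = 3 + 2 b^{2}$ ($U{\left(b \right)} = \left(\left(b^{2} + b^{2}\right) + 11\right) - 8 = \left(2 b^{2} + 11\right) - 8 = \left(11 + 2 b^{2}\right) - 8 = 3 + 2 b^{2}$)
$h = 165$ ($h = 3 + 2 \cdot 9^{2} = 3 + 2 \cdot 81 = 3 + 162 = 165$)
$f = 2888$ ($f = 8 \left(\left(-1 - 5\right) - 13\right)^{2} = 8 \left(-6 - 13\right)^{2} = 8 \left(-19\right)^{2} = 8 \cdot 361 = 2888$)
$\frac{1}{h + f} = \frac{1}{165 + 2888} = \frac{1}{3053}$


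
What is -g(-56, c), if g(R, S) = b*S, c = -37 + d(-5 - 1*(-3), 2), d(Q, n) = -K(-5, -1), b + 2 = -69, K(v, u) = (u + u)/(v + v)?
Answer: -13206/5 ≈ -2641.2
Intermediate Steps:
K(v, u) = u/v (K(v, u) = (2*u)/((2*v)) = (2*u)*(1/(2*v)) = u/v)
b = -71 (b = -2 - 69 = -71)
d(Q, n) = -⅕ (d(Q, n) = -(-1)/(-5) = -(-1)*(-1)/5 = -1*⅕ = -⅕)
c = -186/5 (c = -37 - ⅕ = -186/5 ≈ -37.200)
g(R, S) = -71*S
-g(-56, c) = -(-71)*(-186)/5 = -1*13206/5 = -13206/5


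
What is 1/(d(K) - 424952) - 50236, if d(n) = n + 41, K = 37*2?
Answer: -21342111533/424837 ≈ -50236.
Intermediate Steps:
K = 74
d(n) = 41 + n
1/(d(K) - 424952) - 50236 = 1/((41 + 74) - 424952) - 50236 = 1/(115 - 424952) - 50236 = 1/(-424837) - 50236 = -1/424837 - 50236 = -21342111533/424837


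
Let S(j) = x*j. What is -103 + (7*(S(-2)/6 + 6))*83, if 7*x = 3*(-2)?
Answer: 3549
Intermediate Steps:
x = -6/7 (x = (3*(-2))/7 = (⅐)*(-6) = -6/7 ≈ -0.85714)
S(j) = -6*j/7
-103 + (7*(S(-2)/6 + 6))*83 = -103 + (7*(-6/7*(-2)/6 + 6))*83 = -103 + (7*((12/7)*(⅙) + 6))*83 = -103 + (7*(2/7 + 6))*83 = -103 + (7*(44/7))*83 = -103 + 44*83 = -103 + 3652 = 3549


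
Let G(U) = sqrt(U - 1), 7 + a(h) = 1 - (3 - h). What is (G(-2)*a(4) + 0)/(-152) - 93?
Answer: -93 + 5*I*sqrt(3)/152 ≈ -93.0 + 0.056975*I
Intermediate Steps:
a(h) = -9 + h (a(h) = -7 + (1 - (3 - h)) = -7 + (1 + (-3 + h)) = -7 + (-2 + h) = -9 + h)
G(U) = sqrt(-1 + U)
(G(-2)*a(4) + 0)/(-152) - 93 = (sqrt(-1 - 2)*(-9 + 4) + 0)/(-152) - 93 = (sqrt(-3)*(-5) + 0)*(-1/152) - 93 = ((I*sqrt(3))*(-5) + 0)*(-1/152) - 93 = (-5*I*sqrt(3) + 0)*(-1/152) - 93 = -5*I*sqrt(3)*(-1/152) - 93 = 5*I*sqrt(3)/152 - 93 = -93 + 5*I*sqrt(3)/152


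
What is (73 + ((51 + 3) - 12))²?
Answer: 13225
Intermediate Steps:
(73 + ((51 + 3) - 12))² = (73 + (54 - 12))² = (73 + 42)² = 115² = 13225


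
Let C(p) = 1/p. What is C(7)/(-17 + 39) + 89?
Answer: 13707/154 ≈ 89.006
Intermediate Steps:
C(7)/(-17 + 39) + 89 = 1/(7*(-17 + 39)) + 89 = (⅐)/22 + 89 = (⅐)*(1/22) + 89 = 1/154 + 89 = 13707/154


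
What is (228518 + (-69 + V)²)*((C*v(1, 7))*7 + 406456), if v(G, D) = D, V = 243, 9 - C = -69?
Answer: 106177484732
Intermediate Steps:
C = 78 (C = 9 - 1*(-69) = 9 + 69 = 78)
(228518 + (-69 + V)²)*((C*v(1, 7))*7 + 406456) = (228518 + (-69 + 243)²)*((78*7)*7 + 406456) = (228518 + 174²)*(546*7 + 406456) = (228518 + 30276)*(3822 + 406456) = 258794*410278 = 106177484732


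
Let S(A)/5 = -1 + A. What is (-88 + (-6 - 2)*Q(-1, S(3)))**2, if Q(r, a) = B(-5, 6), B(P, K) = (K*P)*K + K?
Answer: 1700416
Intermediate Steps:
B(P, K) = K + P*K**2 (B(P, K) = P*K**2 + K = K + P*K**2)
S(A) = -5 + 5*A (S(A) = 5*(-1 + A) = -5 + 5*A)
Q(r, a) = -174 (Q(r, a) = 6*(1 + 6*(-5)) = 6*(1 - 30) = 6*(-29) = -174)
(-88 + (-6 - 2)*Q(-1, S(3)))**2 = (-88 + (-6 - 2)*(-174))**2 = (-88 - 8*(-174))**2 = (-88 + 1392)**2 = 1304**2 = 1700416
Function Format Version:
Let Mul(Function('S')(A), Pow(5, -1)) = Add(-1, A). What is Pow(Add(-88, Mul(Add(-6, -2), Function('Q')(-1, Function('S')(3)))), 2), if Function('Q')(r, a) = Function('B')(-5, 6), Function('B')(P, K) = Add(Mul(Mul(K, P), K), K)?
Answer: 1700416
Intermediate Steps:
Function('B')(P, K) = Add(K, Mul(P, Pow(K, 2))) (Function('B')(P, K) = Add(Mul(P, Pow(K, 2)), K) = Add(K, Mul(P, Pow(K, 2))))
Function('S')(A) = Add(-5, Mul(5, A)) (Function('S')(A) = Mul(5, Add(-1, A)) = Add(-5, Mul(5, A)))
Function('Q')(r, a) = -174 (Function('Q')(r, a) = Mul(6, Add(1, Mul(6, -5))) = Mul(6, Add(1, -30)) = Mul(6, -29) = -174)
Pow(Add(-88, Mul(Add(-6, -2), Function('Q')(-1, Function('S')(3)))), 2) = Pow(Add(-88, Mul(Add(-6, -2), -174)), 2) = Pow(Add(-88, Mul(-8, -174)), 2) = Pow(Add(-88, 1392), 2) = Pow(1304, 2) = 1700416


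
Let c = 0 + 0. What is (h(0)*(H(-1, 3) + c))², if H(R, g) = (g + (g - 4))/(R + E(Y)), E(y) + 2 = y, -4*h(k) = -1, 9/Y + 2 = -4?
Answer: 1/81 ≈ 0.012346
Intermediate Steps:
Y = -3/2 (Y = 9/(-2 - 4) = 9/(-6) = 9*(-⅙) = -3/2 ≈ -1.5000)
h(k) = ¼ (h(k) = -¼*(-1) = ¼)
c = 0
E(y) = -2 + y
H(R, g) = (-4 + 2*g)/(-7/2 + R) (H(R, g) = (g + (g - 4))/(R + (-2 - 3/2)) = (g + (-4 + g))/(R - 7/2) = (-4 + 2*g)/(-7/2 + R))
(h(0)*(H(-1, 3) + c))² = ((4*(-2 + 3)/(-7 + 2*(-1)) + 0)/4)² = ((4*1/(-7 - 2) + 0)/4)² = ((4*1/(-9) + 0)/4)² = ((4*(-⅑)*1 + 0)/4)² = ((-4/9 + 0)/4)² = ((¼)*(-4/9))² = (-⅑)² = 1/81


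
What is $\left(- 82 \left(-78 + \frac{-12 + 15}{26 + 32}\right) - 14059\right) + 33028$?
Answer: $\frac{735462}{29} \approx 25361.0$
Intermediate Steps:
$\left(- 82 \left(-78 + \frac{-12 + 15}{26 + 32}\right) - 14059\right) + 33028 = \left(- 82 \left(-78 + \frac{3}{58}\right) - 14059\right) + 33028 = \left(\left(-82\right) \left(- \frac{4521}{58}\right) - 14059\right) + 33028 = \left(\frac{185361}{29} - 14059\right) + 33028 = - \frac{222350}{29} + 33028 = \frac{735462}{29}$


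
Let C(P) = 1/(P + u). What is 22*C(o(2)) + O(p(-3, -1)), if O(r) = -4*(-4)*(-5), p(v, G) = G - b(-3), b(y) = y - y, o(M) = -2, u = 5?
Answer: -218/3 ≈ -72.667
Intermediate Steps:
b(y) = 0
p(v, G) = G (p(v, G) = G - 1*0 = G + 0 = G)
O(r) = -80 (O(r) = 16*(-5) = -80)
C(P) = 1/(5 + P) (C(P) = 1/(P + 5) = 1/(5 + P))
22*C(o(2)) + O(p(-3, -1)) = 22/(5 - 2) - 80 = 22/3 - 80 = -218/3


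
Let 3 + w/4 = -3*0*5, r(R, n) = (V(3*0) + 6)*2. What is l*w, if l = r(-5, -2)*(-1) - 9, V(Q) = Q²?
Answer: 252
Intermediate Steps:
r(R, n) = 12 (r(R, n) = ((3*0)² + 6)*2 = (0² + 6)*2 = (0 + 6)*2 = 6*2 = 12)
w = -12 (w = -12 + 4*(-3*0*5) = -12 + 4*(0*5) = -12 + 4*0 = -12 + 0 = -12)
l = -21 (l = 12*(-1) - 9 = -12 - 9 = -21)
l*w = -21*(-12) = 252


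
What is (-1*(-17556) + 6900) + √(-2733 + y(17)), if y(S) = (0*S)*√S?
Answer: 24456 + I*√2733 ≈ 24456.0 + 52.278*I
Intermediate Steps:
y(S) = 0 (y(S) = 0*√S = 0)
(-1*(-17556) + 6900) + √(-2733 + y(17)) = (-1*(-17556) + 6900) + √(-2733 + 0) = (17556 + 6900) + √(-2733) = 24456 + I*√2733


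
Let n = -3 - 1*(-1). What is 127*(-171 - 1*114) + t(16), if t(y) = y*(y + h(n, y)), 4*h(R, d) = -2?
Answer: -35947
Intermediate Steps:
n = -2 (n = -3 + 1 = -2)
h(R, d) = -½ (h(R, d) = (¼)*(-2) = -½)
t(y) = y*(-½ + y) (t(y) = y*(y - ½) = y*(-½ + y))
127*(-171 - 1*114) + t(16) = 127*(-171 - 1*114) + 16*(-½ + 16) = 127*(-171 - 114) + 16*(31/2) = 127*(-285) + 248 = -36195 + 248 = -35947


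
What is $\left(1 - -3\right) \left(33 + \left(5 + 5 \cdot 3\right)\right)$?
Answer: $212$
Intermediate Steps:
$\left(1 - -3\right) \left(33 + \left(5 + 5 \cdot 3\right)\right) = \left(1 + 3\right) \left(33 + \left(5 + 15\right)\right) = 4 \left(33 + 20\right) = 4 \cdot 53 = 212$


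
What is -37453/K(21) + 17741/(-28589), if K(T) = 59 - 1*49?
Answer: -9477179/2530 ≈ -3745.9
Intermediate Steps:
K(T) = 10 (K(T) = 59 - 49 = 10)
-37453/K(21) + 17741/(-28589) = -37453/10 + 17741/(-28589) = -37453*⅒ + 17741*(-1/28589) = -37453/10 - 157/253 = -9477179/2530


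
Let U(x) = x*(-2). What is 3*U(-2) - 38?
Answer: -26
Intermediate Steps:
U(x) = -2*x
3*U(-2) - 38 = 3*(-2*(-2)) - 38 = 3*4 - 38 = 12 - 38 = -26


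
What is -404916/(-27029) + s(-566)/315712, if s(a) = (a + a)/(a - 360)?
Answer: 29594236153655/1975477388512 ≈ 14.981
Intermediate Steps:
s(a) = 2*a/(-360 + a) (s(a) = (2*a)/(-360 + a) = 2*a/(-360 + a))
-404916/(-27029) + s(-566)/315712 = -404916/(-27029) + (2*(-566)/(-360 - 566))/315712 = -404916*(-1/27029) + (2*(-566)/(-926))*(1/315712) = 404916/27029 + (2*(-566)*(-1/926))*(1/315712) = 404916/27029 + (566/463)*(1/315712) = 404916/27029 + 283/73087328 = 29594236153655/1975477388512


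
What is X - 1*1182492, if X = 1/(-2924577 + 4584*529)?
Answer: -590821485373/499641 ≈ -1.1825e+6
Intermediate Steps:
X = -1/499641 (X = 1/(-2924577 + 2424936) = 1/(-499641) = -1/499641 ≈ -2.0014e-6)
X - 1*1182492 = -1/499641 - 1*1182492 = -1/499641 - 1182492 = -590821485373/499641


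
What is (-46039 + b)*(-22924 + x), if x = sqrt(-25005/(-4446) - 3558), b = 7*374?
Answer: 995383004 - 43421*I*sqrt(7802168322)/1482 ≈ 9.9538e+8 - 2.588e+6*I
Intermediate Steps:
b = 2618
x = I*sqrt(7802168322)/1482 (x = sqrt(-25005*(-1/4446) - 3558) = sqrt(8335/1482 - 3558) = sqrt(-5264621/1482) = I*sqrt(7802168322)/1482 ≈ 59.602*I)
(-46039 + b)*(-22924 + x) = (-46039 + 2618)*(-22924 + I*sqrt(7802168322)/1482) = -43421*(-22924 + I*sqrt(7802168322)/1482) = 995383004 - 43421*I*sqrt(7802168322)/1482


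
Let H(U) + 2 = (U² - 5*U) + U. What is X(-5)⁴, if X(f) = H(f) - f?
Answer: 5308416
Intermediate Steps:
H(U) = -2 + U² - 4*U (H(U) = -2 + ((U² - 5*U) + U) = -2 + (U² - 4*U) = -2 + U² - 4*U)
X(f) = -2 + f² - 5*f (X(f) = (-2 + f² - 4*f) - f = -2 + f² - 5*f)
X(-5)⁴ = (-2 + (-5)² - 5*(-5))⁴ = (-2 + 25 + 25)⁴ = 48⁴ = 5308416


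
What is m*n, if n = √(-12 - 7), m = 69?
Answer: 69*I*√19 ≈ 300.76*I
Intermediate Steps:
n = I*√19 (n = √(-19) = I*√19 ≈ 4.3589*I)
m*n = 69*(I*√19) = 69*I*√19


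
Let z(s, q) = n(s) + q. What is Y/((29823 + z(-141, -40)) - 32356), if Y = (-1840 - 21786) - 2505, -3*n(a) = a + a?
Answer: 26131/2479 ≈ 10.541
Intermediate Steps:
n(a) = -2*a/3 (n(a) = -(a + a)/3 = -2*a/3)
z(s, q) = q - 2*s/3 (z(s, q) = -2*s/3 + q = q - 2*s/3)
Y = -26131 (Y = -23626 - 2505 = -26131)
Y/((29823 + z(-141, -40)) - 32356) = -26131/((29823 + (-40 - 2/3*(-141))) - 32356) = -26131/((29823 + (-40 + 94)) - 32356) = -26131/((29823 + 54) - 32356) = -26131/(29877 - 32356) = -26131/(-2479) = -26131*(-1/2479) = 26131/2479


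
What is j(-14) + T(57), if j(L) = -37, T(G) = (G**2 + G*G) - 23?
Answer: 6438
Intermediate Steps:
T(G) = -23 + 2*G**2 (T(G) = (G**2 + G**2) - 23 = 2*G**2 - 23 = -23 + 2*G**2)
j(-14) + T(57) = -37 + (-23 + 2*57**2) = -37 + (-23 + 2*3249) = -37 + (-23 + 6498) = -37 + 6475 = 6438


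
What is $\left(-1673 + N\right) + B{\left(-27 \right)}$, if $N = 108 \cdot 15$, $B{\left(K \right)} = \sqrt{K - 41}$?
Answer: $-53 + 2 i \sqrt{17} \approx -53.0 + 8.2462 i$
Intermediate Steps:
$B{\left(K \right)} = \sqrt{-41 + K}$
$N = 1620$
$\left(-1673 + N\right) + B{\left(-27 \right)} = \left(-1673 + 1620\right) + \sqrt{-41 - 27} = -53 + \sqrt{-68} = -53 + 2 i \sqrt{17}$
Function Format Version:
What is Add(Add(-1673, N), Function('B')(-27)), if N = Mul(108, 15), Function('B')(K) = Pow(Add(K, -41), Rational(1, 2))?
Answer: Add(-53, Mul(2, I, Pow(17, Rational(1, 2)))) ≈ Add(-53.000, Mul(8.2462, I))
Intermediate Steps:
Function('B')(K) = Pow(Add(-41, K), Rational(1, 2))
N = 1620
Add(Add(-1673, N), Function('B')(-27)) = Add(Add(-1673, 1620), Pow(Add(-41, -27), Rational(1, 2))) = Add(-53, Pow(-68, Rational(1, 2))) = Add(-53, Mul(2, I, Pow(17, Rational(1, 2))))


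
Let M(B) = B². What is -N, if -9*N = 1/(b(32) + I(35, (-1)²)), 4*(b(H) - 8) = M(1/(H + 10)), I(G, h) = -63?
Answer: -784/388079 ≈ -0.0020202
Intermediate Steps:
b(H) = 8 + 1/(4*(10 + H)²) (b(H) = 8 + (1/(H + 10))²/4 = 8 + (1/(10 + H))²/4 = 8 + 1/(4*(10 + H)²))
N = 784/388079 (N = -1/(9*((8 + 1/(4*(10 + 32)²)) - 63)) = -1/(9*((8 + (¼)/42²) - 63)) = -1/(9*((8 + (¼)*(1/1764)) - 63)) = -1/(9*((8 + 1/7056) - 63)) = -1/(9*(56449/7056 - 63)) = -1/(9*(-388079/7056)) = -⅑*(-7056/388079) = 784/388079 ≈ 0.0020202)
-N = -1*784/388079 = -784/388079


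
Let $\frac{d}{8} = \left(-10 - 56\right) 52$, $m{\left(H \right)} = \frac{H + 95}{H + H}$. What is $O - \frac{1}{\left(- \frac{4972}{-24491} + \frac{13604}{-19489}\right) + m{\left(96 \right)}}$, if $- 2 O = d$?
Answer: $\frac{628653952709088}{45800232757} \approx 13726.0$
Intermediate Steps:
$m{\left(H \right)} = \frac{95 + H}{2 H}$
$d = -27456$ ($d = 8 \left(-10 - 56\right) 52 = 8 \left(\left(-66\right) 52\right) = 8 \left(-3432\right) = -27456$)
$O = 13728$ ($O = \left(- \frac{1}{2}\right) \left(-27456\right) = 13728$)
$O - \frac{1}{\left(- \frac{4972}{-24491} + \frac{13604}{-19489}\right) + m{\left(96 \right)}} = 13728 - \frac{1}{\left(- \frac{4972}{-24491} + \frac{13604}{-19489}\right) + \frac{95 + 96}{2 \cdot 96}} = 13728 - \frac{1}{\left(\left(-4972\right) \left(- \frac{1}{24491}\right) + 13604 \left(- \frac{1}{19489}\right)\right) + \frac{1}{2} \cdot \frac{1}{96} \cdot 191} = 13728 - \frac{1}{\left(\frac{4972}{24491} - \frac{13604}{19489}\right) + \frac{191}{192}} = 13728 - \frac{1}{- \frac{236276256}{477305099} + \frac{191}{192}} = 13728 - \frac{1}{\frac{45800232757}{91642579008}} = 13728 - \frac{91642579008}{45800232757} = \frac{628653952709088}{45800232757}$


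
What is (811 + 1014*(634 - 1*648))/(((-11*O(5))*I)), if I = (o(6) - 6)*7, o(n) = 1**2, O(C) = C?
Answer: -2677/385 ≈ -6.9532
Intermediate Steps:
o(n) = 1
I = -35 (I = (1 - 6)*7 = -5*7 = -35)
(811 + 1014*(634 - 1*648))/(((-11*O(5))*I)) = (811 + 1014*(634 - 1*648))/((-11*5*(-35))) = (811 + 1014*(634 - 648))/((-55*(-35))) = (811 + 1014*(-14))/1925 = (811 - 14196)*(1/1925) = -13385*1/1925 = -2677/385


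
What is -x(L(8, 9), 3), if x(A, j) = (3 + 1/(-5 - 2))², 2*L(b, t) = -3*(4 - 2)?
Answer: -400/49 ≈ -8.1633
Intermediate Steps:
L(b, t) = -3 (L(b, t) = (-3*(4 - 2))/2 = (-3*2)/2 = (½)*(-6) = -3)
x(A, j) = 400/49 (x(A, j) = (3 + 1/(-7))² = (3 - ⅐)² = (20/7)² = 400/49)
-x(L(8, 9), 3) = -1*400/49 = -400/49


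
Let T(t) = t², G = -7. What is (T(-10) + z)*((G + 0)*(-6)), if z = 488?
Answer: 24696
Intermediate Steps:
(T(-10) + z)*((G + 0)*(-6)) = ((-10)² + 488)*((-7 + 0)*(-6)) = (100 + 488)*(-7*(-6)) = 588*42 = 24696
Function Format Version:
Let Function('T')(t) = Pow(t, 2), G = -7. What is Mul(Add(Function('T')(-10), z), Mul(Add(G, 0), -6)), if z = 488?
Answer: 24696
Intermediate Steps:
Mul(Add(Function('T')(-10), z), Mul(Add(G, 0), -6)) = Mul(Add(Pow(-10, 2), 488), Mul(Add(-7, 0), -6)) = Mul(Add(100, 488), Mul(-7, -6)) = Mul(588, 42) = 24696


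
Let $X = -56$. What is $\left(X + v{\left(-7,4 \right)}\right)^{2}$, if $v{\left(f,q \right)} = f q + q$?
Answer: $6400$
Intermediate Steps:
$v{\left(f,q \right)} = q + f q$
$\left(X + v{\left(-7,4 \right)}\right)^{2} = \left(-56 + 4 \left(1 - 7\right)\right)^{2} = \left(-56 + 4 \left(-6\right)\right)^{2} = \left(-56 - 24\right)^{2} = \left(-80\right)^{2} = 6400$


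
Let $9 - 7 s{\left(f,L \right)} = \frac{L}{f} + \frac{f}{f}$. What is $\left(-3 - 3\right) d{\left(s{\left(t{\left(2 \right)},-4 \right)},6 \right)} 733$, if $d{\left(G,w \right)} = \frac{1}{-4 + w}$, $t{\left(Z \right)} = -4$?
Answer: $-2199$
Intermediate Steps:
$s{\left(f,L \right)} = \frac{8}{7} - \frac{L}{7 f}$ ($s{\left(f,L \right)} = \frac{9}{7} - \frac{\frac{L}{f} + \frac{f}{f}}{7} = \frac{9}{7} - \frac{\frac{L}{f} + 1}{7} = \frac{9}{7} - \frac{1 + \frac{L}{f}}{7} = \frac{9}{7} - \left(\frac{1}{7} + \frac{L}{7 f}\right) = \frac{8}{7} - \frac{L}{7 f}$)
$\left(-3 - 3\right) d{\left(s{\left(t{\left(2 \right)},-4 \right)},6 \right)} 733 = \frac{-3 - 3}{-4 + 6} \cdot 733 = - \frac{6}{2} \cdot 733 = \left(-6\right) \frac{1}{2} \cdot 733 = \left(-3\right) 733 = -2199$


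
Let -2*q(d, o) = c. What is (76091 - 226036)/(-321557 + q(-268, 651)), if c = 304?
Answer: 149945/321709 ≈ 0.46609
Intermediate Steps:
q(d, o) = -152 (q(d, o) = -½*304 = -152)
(76091 - 226036)/(-321557 + q(-268, 651)) = (76091 - 226036)/(-321557 - 152) = -149945/(-321709) = -149945*(-1/321709) = 149945/321709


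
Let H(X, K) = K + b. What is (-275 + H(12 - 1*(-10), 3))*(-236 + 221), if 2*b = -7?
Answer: 8265/2 ≈ 4132.5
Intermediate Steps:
b = -7/2 (b = (½)*(-7) = -7/2 ≈ -3.5000)
H(X, K) = -7/2 + K (H(X, K) = K - 7/2 = -7/2 + K)
(-275 + H(12 - 1*(-10), 3))*(-236 + 221) = (-275 + (-7/2 + 3))*(-236 + 221) = (-275 - ½)*(-15) = -551/2*(-15) = 8265/2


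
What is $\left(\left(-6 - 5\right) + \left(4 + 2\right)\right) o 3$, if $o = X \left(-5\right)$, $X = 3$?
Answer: $225$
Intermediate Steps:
$o = -15$ ($o = 3 \left(-5\right) = -15$)
$\left(\left(-6 - 5\right) + \left(4 + 2\right)\right) o 3 = \left(\left(-6 - 5\right) + \left(4 + 2\right)\right) \left(-15\right) 3 = \left(-11 + 6\right) \left(-15\right) 3 = \left(-5\right) \left(-15\right) 3 = 75 \cdot 3 = 225$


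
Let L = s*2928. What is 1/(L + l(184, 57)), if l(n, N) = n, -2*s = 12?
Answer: -1/17384 ≈ -5.7524e-5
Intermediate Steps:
s = -6 (s = -½*12 = -6)
L = -17568 (L = -6*2928 = -17568)
1/(L + l(184, 57)) = 1/(-17568 + 184) = 1/(-17384) = -1/17384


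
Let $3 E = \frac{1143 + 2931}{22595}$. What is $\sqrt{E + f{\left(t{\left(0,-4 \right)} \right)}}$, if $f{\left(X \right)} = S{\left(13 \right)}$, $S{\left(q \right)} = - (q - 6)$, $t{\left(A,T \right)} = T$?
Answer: $\frac{3 i \sqrt{393672685}}{22595} \approx 2.6344 i$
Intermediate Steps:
$S{\left(q \right)} = 6 - q$ ($S{\left(q \right)} = - (-6 + q) = 6 - q$)
$f{\left(X \right)} = -7$ ($f{\left(X \right)} = 6 - 13 = -7$)
$E = \frac{1358}{22595}$ ($E = \frac{\left(1143 + 2931\right) \frac{1}{22595}}{3} = \frac{4074 \cdot \frac{1}{22595}}{3} = \frac{1}{3} \cdot \frac{4074}{22595} = \frac{1358}{22595} \approx 0.060102$)
$\sqrt{E + f{\left(t{\left(0,-4 \right)} \right)}} = \sqrt{\frac{1358}{22595} - 7} = \sqrt{- \frac{156807}{22595}} = \frac{3 i \sqrt{393672685}}{22595}$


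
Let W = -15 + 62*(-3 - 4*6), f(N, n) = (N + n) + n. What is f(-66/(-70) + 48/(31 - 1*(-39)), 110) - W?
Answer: 66872/35 ≈ 1910.6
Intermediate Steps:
f(N, n) = N + 2*n
W = -1689 (W = -15 + 62*(-3 - 24) = -15 + 62*(-27) = -15 - 1674 = -1689)
f(-66/(-70) + 48/(31 - 1*(-39)), 110) - W = ((-66/(-70) + 48/(31 - 1*(-39))) + 2*110) - 1*(-1689) = ((-66*(-1/70) + 48/(31 + 39)) + 220) + 1689 = ((33/35 + 48/70) + 220) + 1689 = ((33/35 + 48*(1/70)) + 220) + 1689 = ((33/35 + 24/35) + 220) + 1689 = (57/35 + 220) + 1689 = 7757/35 + 1689 = 66872/35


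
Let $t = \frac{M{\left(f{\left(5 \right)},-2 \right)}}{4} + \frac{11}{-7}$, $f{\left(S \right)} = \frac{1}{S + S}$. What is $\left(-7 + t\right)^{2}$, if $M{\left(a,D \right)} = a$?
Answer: $\frac{5726449}{78400} \approx 73.041$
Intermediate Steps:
$f{\left(S \right)} = \frac{1}{2 S}$
$t = - \frac{433}{280}$ ($t = \frac{\frac{1}{2} \cdot \frac{1}{5}}{4} + \frac{11}{-7} = \frac{1}{2} \cdot \frac{1}{5} \cdot \frac{1}{4} + 11 \left(- \frac{1}{7}\right) = \frac{1}{10} \cdot \frac{1}{4} - \frac{11}{7} = \frac{1}{40} - \frac{11}{7} = - \frac{433}{280} \approx -1.5464$)
$\left(-7 + t\right)^{2} = \left(-7 - \frac{433}{280}\right)^{2} = \left(- \frac{2393}{280}\right)^{2} = \frac{5726449}{78400}$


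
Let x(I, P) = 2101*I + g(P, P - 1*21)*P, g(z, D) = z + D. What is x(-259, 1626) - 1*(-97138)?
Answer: 4806585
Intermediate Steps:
g(z, D) = D + z
x(I, P) = 2101*I + P*(-21 + 2*P) (x(I, P) = 2101*I + ((P - 1*21) + P)*P = 2101*I + ((P - 21) + P)*P = 2101*I + ((-21 + P) + P)*P = 2101*I + (-21 + 2*P)*P = 2101*I + P*(-21 + 2*P))
x(-259, 1626) - 1*(-97138) = (2101*(-259) + 1626*(-21 + 2*1626)) - 1*(-97138) = (-544159 + 1626*(-21 + 3252)) + 97138 = (-544159 + 1626*3231) + 97138 = (-544159 + 5253606) + 97138 = 4709447 + 97138 = 4806585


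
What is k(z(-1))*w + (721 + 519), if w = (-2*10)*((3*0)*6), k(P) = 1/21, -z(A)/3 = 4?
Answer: 1240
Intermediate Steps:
z(A) = -12 (z(A) = -3*4 = -12)
k(P) = 1/21
w = 0 (w = -0*6 = -20*0 = 0)
k(z(-1))*w + (721 + 519) = (1/21)*0 + (721 + 519) = 0 + 1240 = 1240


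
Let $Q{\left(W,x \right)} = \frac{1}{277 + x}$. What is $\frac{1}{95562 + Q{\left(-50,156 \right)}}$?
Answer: $\frac{433}{41378347} \approx 1.0464 \cdot 10^{-5}$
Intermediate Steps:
$\frac{1}{95562 + Q{\left(-50,156 \right)}} = \frac{1}{95562 + \frac{1}{277 + 156}} = \frac{1}{95562 + \frac{1}{433}} = \frac{1}{\frac{41378347}{433}} = \frac{433}{41378347}$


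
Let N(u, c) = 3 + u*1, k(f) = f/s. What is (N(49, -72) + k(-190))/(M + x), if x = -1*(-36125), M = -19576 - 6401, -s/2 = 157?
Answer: 8259/1593236 ≈ 0.0051838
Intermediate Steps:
s = -314 (s = -2*157 = -314)
k(f) = -f/314 (k(f) = f/(-314) = f*(-1/314) = -f/314)
M = -25977
N(u, c) = 3 + u
x = 36125
(N(49, -72) + k(-190))/(M + x) = ((3 + 49) - 1/314*(-190))/(-25977 + 36125) = (52 + 95/157)/10148 = (8259/157)*(1/10148) = 8259/1593236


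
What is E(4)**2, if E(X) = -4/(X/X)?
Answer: 16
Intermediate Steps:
E(X) = -4 (E(X) = -4/1 = -4*1 = -4)
E(4)**2 = (-4)**2 = 16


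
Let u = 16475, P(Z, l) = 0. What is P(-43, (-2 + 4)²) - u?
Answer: -16475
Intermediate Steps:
P(-43, (-2 + 4)²) - u = 0 - 1*16475 = 0 - 16475 = -16475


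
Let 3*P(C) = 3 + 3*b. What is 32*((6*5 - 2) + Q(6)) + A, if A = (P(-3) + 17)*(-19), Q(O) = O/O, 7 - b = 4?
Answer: 529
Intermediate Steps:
b = 3 (b = 7 - 1*4 = 7 - 4 = 3)
P(C) = 4 (P(C) = (3 + 3*3)/3 = (3 + 9)/3 = (⅓)*12 = 4)
Q(O) = 1
A = -399 (A = (4 + 17)*(-19) = 21*(-19) = -399)
32*((6*5 - 2) + Q(6)) + A = 32*((6*5 - 2) + 1) - 399 = 32*((30 - 2) + 1) - 399 = 32*(28 + 1) - 399 = 32*29 - 399 = 928 - 399 = 529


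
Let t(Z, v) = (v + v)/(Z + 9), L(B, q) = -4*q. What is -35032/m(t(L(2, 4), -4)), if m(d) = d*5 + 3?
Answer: -245224/61 ≈ -4020.1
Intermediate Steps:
t(Z, v) = 2*v/(9 + Z) (t(Z, v) = (2*v)/(9 + Z) = 2*v/(9 + Z))
m(d) = 3 + 5*d (m(d) = 5*d + 3 = 3 + 5*d)
-35032/m(t(L(2, 4), -4)) = -35032/(3 + 5*(2*(-4)/(9 - 4*4))) = -35032/(3 + 5*(2*(-4)/(9 - 16))) = -35032/(3 + 5*(2*(-4)/(-7))) = -35032/(3 + 5*(2*(-4)*(-1/7))) = -35032/(3 + 5*(8/7)) = -35032/(3 + 40/7) = -35032/61/7 = -35032*7/61 = -245224/61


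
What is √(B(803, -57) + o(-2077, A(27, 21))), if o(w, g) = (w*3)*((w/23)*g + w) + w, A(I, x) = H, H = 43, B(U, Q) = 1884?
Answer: √19645530569/23 ≈ 6094.0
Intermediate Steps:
A(I, x) = 43
o(w, g) = w + 3*w*(w + g*w/23) (o(w, g) = (3*w)*((w*(1/23))*g + w) + w = (3*w)*((w/23)*g + w) + w = (3*w)*(g*w/23 + w) + w = (3*w)*(w + g*w/23) + w = 3*w*(w + g*w/23) + w = w + 3*w*(w + g*w/23))
√(B(803, -57) + o(-2077, A(27, 21))) = √(1884 + (1/23)*(-2077)*(23 + 69*(-2077) + 3*43*(-2077))) = √(1884 + (1/23)*(-2077)*(23 - 143313 - 267933)) = √(1884 + (1/23)*(-2077)*(-411223)) = √(1884 + 854110171/23) = √(854153503/23) = √19645530569/23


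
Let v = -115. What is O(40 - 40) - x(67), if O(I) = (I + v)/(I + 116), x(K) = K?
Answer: -7887/116 ≈ -67.991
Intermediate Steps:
O(I) = (-115 + I)/(116 + I) (O(I) = (I - 115)/(I + 116) = (-115 + I)/(116 + I))
O(40 - 40) - x(67) = (-115 + (40 - 40))/(116 + (40 - 40)) - 1*67 = (-115 + 0)/(116 + 0) - 67 = -115/116 - 67 = -7887/116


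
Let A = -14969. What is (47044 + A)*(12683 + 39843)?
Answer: 1684771450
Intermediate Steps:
(47044 + A)*(12683 + 39843) = (47044 - 14969)*(12683 + 39843) = 32075*52526 = 1684771450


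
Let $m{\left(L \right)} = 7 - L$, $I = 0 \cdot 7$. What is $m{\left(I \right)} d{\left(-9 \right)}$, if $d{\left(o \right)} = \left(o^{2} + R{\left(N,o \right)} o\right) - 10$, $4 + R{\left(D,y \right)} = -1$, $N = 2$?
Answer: $812$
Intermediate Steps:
$R{\left(D,y \right)} = -5$ ($R{\left(D,y \right)} = -4 - 1 = -5$)
$I = 0$
$d{\left(o \right)} = -10 + o^{2} - 5 o$ ($d{\left(o \right)} = \left(o^{2} - 5 o\right) - 10 = -10 + o^{2} - 5 o$)
$m{\left(I \right)} d{\left(-9 \right)} = \left(7 - 0\right) \left(-10 + \left(-9\right)^{2} - -45\right) = \left(7 + 0\right) \left(-10 + 81 + 45\right) = 7 \cdot 116 = 812$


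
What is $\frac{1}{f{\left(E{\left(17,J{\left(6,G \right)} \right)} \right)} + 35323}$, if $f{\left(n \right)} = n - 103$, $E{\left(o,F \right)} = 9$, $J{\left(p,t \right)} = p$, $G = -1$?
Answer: $\frac{1}{35229} \approx 2.8386 \cdot 10^{-5}$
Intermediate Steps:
$f{\left(n \right)} = -103 + n$ ($f{\left(n \right)} = n - 103 = -103 + n$)
$\frac{1}{f{\left(E{\left(17,J{\left(6,G \right)} \right)} \right)} + 35323} = \frac{1}{\left(-103 + 9\right) + 35323} = \frac{1}{-94 + 35323} = \frac{1}{35229}$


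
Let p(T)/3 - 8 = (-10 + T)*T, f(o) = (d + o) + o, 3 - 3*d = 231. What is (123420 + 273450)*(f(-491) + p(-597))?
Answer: 431041697610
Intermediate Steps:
d = -76 (d = 1 - ⅓*231 = 1 - 77 = -76)
f(o) = -76 + 2*o (f(o) = (-76 + o) + o = -76 + 2*o)
p(T) = 24 + 3*T*(-10 + T) (p(T) = 24 + 3*((-10 + T)*T) = 24 + 3*(T*(-10 + T)) = 24 + 3*T*(-10 + T))
(123420 + 273450)*(f(-491) + p(-597)) = (123420 + 273450)*((-76 + 2*(-491)) + (24 - 30*(-597) + 3*(-597)²)) = 396870*((-76 - 982) + (24 + 17910 + 3*356409)) = 396870*(-1058 + (24 + 17910 + 1069227)) = 396870*(-1058 + 1087161) = 396870*1086103 = 431041697610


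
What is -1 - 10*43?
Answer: -431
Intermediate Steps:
-1 - 10*43 = -1 - 430 = -431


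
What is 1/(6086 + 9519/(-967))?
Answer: 967/5875643 ≈ 0.00016458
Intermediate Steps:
1/(6086 + 9519/(-967)) = 1/(6086 + 9519*(-1/967)) = 1/(6086 - 9519/967) = 1/(5875643/967) = 967/5875643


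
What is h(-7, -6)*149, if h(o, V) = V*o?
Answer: 6258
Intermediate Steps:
h(-7, -6)*149 = -6*(-7)*149 = 42*149 = 6258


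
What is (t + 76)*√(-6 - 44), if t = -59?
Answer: 85*I*√2 ≈ 120.21*I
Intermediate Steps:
(t + 76)*√(-6 - 44) = (-59 + 76)*√(-6 - 44) = 17*√(-50) = 17*(5*I*√2) = 85*I*√2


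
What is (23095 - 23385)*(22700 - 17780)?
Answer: -1426800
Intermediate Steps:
(23095 - 23385)*(22700 - 17780) = -290*4920 = -1426800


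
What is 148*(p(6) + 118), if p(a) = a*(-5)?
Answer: 13024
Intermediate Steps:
p(a) = -5*a
148*(p(6) + 118) = 148*(-5*6 + 118) = 148*(-30 + 118) = 148*88 = 13024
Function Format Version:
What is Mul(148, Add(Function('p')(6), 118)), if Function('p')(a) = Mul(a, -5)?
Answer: 13024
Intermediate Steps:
Function('p')(a) = Mul(-5, a)
Mul(148, Add(Function('p')(6), 118)) = Mul(148, Add(Mul(-5, 6), 118)) = Mul(148, Add(-30, 118)) = Mul(148, 88) = 13024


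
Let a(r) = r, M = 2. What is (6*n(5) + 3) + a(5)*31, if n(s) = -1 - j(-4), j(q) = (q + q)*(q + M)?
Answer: 56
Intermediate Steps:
j(q) = 2*q*(2 + q) (j(q) = (q + q)*(q + 2) = (2*q)*(2 + q) = 2*q*(2 + q))
n(s) = -17 (n(s) = -1 - 2*(-4)*(2 - 4) = -1 - 2*(-4)*(-2) = -1 - 1*16 = -1 - 16 = -17)
(6*n(5) + 3) + a(5)*31 = (6*(-17) + 3) + 5*31 = (-102 + 3) + 155 = -99 + 155 = 56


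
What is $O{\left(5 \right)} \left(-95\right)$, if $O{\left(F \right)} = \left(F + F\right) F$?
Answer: $-4750$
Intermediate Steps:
$O{\left(F \right)} = 2 F^{2}$ ($O{\left(F \right)} = 2 F F = 2 F^{2}$)
$O{\left(5 \right)} \left(-95\right) = 2 \cdot 5^{2} \left(-95\right) = 2 \cdot 25 \left(-95\right) = 50 \left(-95\right) = -4750$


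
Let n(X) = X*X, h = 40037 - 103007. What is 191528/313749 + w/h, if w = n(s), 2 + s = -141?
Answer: 1881554953/6585591510 ≈ 0.28571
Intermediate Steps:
s = -143 (s = -2 - 141 = -143)
h = -62970
n(X) = X²
w = 20449 (w = (-143)² = 20449)
191528/313749 + w/h = 191528/313749 + 20449/(-62970) = 191528*(1/313749) + 20449*(-1/62970) = 191528/313749 - 20449/62970 = 1881554953/6585591510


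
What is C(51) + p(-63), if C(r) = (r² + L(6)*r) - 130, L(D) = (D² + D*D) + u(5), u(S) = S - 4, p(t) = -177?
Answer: 6017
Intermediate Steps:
u(S) = -4 + S
L(D) = 1 + 2*D² (L(D) = (D² + D*D) + (-4 + 5) = (D² + D²) + 1 = 2*D² + 1 = 1 + 2*D²)
C(r) = -130 + r² + 73*r (C(r) = (r² + (1 + 2*6²)*r) - 130 = (r² + (1 + 2*36)*r) - 130 = (r² + (1 + 72)*r) - 130 = (r² + 73*r) - 130 = -130 + r² + 73*r)
C(51) + p(-63) = (-130 + 51² + 73*51) - 177 = (-130 + 2601 + 3723) - 177 = 6194 - 177 = 6017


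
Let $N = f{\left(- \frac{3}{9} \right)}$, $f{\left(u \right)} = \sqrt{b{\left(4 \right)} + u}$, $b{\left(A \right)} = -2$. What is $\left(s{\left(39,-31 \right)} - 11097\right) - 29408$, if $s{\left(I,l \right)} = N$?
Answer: $-40505 + \frac{i \sqrt{21}}{3} \approx -40505.0 + 1.5275 i$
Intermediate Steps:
$f{\left(u \right)} = \sqrt{-2 + u}$
$N = \frac{i \sqrt{21}}{3}$ ($N = \sqrt{-2 - \frac{3}{9}} = \sqrt{-2 - \frac{1}{3}} = \sqrt{- \frac{7}{3}} = \frac{i \sqrt{21}}{3} \approx 1.5275 i$)
$s{\left(I,l \right)} = \frac{i \sqrt{21}}{3}$
$\left(s{\left(39,-31 \right)} - 11097\right) - 29408 = \left(\frac{i \sqrt{21}}{3} - 11097\right) - 29408 = \left(-11097 + \frac{i \sqrt{21}}{3}\right) - 29408 = -40505 + \frac{i \sqrt{21}}{3}$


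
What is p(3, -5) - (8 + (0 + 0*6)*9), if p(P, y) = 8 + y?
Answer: -5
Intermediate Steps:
p(3, -5) - (8 + (0 + 0*6)*9) = (8 - 5) - (8 + (0 + 0*6)*9) = 3 - (8 + (0 + 0)*9) = 3 - (8 + 0*9) = 3 - (8 + 0) = 3 - 1*8 = 3 - 8 = -5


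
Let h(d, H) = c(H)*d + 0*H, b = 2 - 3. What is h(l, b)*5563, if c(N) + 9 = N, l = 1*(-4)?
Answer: 222520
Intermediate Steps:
l = -4
c(N) = -9 + N
b = -1
h(d, H) = d*(-9 + H) (h(d, H) = (-9 + H)*d + 0*H = d*(-9 + H) + 0 = d*(-9 + H))
h(l, b)*5563 = -4*(-9 - 1)*5563 = -4*(-10)*5563 = 40*5563 = 222520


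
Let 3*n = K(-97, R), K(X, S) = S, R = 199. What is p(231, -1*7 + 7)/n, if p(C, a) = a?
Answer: 0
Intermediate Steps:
n = 199/3 (n = (⅓)*199 = 199/3 ≈ 66.333)
p(231, -1*7 + 7)/n = (-1*7 + 7)/(199/3) = (-7 + 7)*(3/199) = 0*(3/199) = 0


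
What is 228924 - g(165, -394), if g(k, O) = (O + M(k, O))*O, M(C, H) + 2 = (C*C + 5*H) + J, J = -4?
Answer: 10021794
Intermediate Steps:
M(C, H) = -6 + C**2 + 5*H (M(C, H) = -2 + ((C*C + 5*H) - 4) = -2 + ((C**2 + 5*H) - 4) = -2 + (-4 + C**2 + 5*H) = -6 + C**2 + 5*H)
g(k, O) = O*(-6 + k**2 + 6*O) (g(k, O) = (O + (-6 + k**2 + 5*O))*O = (-6 + k**2 + 6*O)*O = O*(-6 + k**2 + 6*O))
228924 - g(165, -394) = 228924 - (-394)*(-6 + 165**2 + 6*(-394)) = 228924 - (-394)*(-6 + 27225 - 2364) = 228924 - (-394)*24855 = 228924 - 1*(-9792870) = 228924 + 9792870 = 10021794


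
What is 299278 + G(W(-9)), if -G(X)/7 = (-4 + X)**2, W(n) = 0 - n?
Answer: 299103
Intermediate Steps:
W(n) = -n
G(X) = -7*(-4 + X)**2
299278 + G(W(-9)) = 299278 - 7*(-4 - 1*(-9))**2 = 299278 - 7*(-4 + 9)**2 = 299278 - 7*5**2 = 299278 - 7*25 = 299278 - 175 = 299103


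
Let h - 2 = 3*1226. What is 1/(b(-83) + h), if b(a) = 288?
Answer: 1/3968 ≈ 0.00025202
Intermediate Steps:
h = 3680 (h = 2 + 3*1226 = 2 + 3678 = 3680)
1/(b(-83) + h) = 1/(288 + 3680) = 1/3968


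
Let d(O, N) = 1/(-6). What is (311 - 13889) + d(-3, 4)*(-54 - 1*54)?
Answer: -13560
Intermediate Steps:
d(O, N) = -⅙ (d(O, N) = 1*(-⅙) = -⅙)
(311 - 13889) + d(-3, 4)*(-54 - 1*54) = (311 - 13889) - (-54 - 1*54)/6 = -13578 - (-54 - 54)/6 = -13578 - ⅙*(-108) = -13578 + 18 = -13560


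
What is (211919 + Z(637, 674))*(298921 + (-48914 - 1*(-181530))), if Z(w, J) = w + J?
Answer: 92016634510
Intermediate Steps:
Z(w, J) = J + w
(211919 + Z(637, 674))*(298921 + (-48914 - 1*(-181530))) = (211919 + (674 + 637))*(298921 + (-48914 - 1*(-181530))) = (211919 + 1311)*(298921 + (-48914 + 181530)) = 213230*(298921 + 132616) = 213230*431537 = 92016634510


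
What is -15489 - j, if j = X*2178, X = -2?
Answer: -11133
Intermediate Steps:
j = -4356 (j = -2*2178 = -4356)
-15489 - j = -15489 - 1*(-4356) = -15489 + 4356 = -11133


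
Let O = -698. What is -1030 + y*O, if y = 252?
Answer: -176926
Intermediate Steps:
-1030 + y*O = -1030 + 252*(-698) = -1030 - 175896 = -176926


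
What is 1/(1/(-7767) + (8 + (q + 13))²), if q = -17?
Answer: 7767/124271 ≈ 0.062500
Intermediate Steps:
1/(1/(-7767) + (8 + (q + 13))²) = 1/(1/(-7767) + (8 + (-17 + 13))²) = 1/(-1/7767 + (8 - 4)²) = 1/(-1/7767 + 4²) = 1/(-1/7767 + 16) = 1/(124271/7767) = 7767/124271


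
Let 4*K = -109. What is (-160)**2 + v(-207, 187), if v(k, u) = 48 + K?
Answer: 102483/4 ≈ 25621.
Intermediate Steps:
K = -109/4 (K = (1/4)*(-109) = -109/4 ≈ -27.250)
v(k, u) = 83/4 (v(k, u) = 48 - 109/4 = 83/4)
(-160)**2 + v(-207, 187) = (-160)**2 + 83/4 = 25600 + 83/4 = 102483/4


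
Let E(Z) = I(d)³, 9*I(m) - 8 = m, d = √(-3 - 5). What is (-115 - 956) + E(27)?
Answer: -780439/729 + 368*I*√2/729 ≈ -1070.6 + 0.7139*I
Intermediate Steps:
d = 2*I*√2 (d = √(-8) = 2*I*√2 ≈ 2.8284*I)
I(m) = 8/9 + m/9
E(Z) = (8/9 + 2*I*√2/9)³ (E(Z) = (8/9 + (2*I*√2)/9)³ = (8/9 + 2*I*√2/9)³)
(-115 - 956) + E(27) = (-115 - 956) + (320/729 + 368*I*√2/729) = -1071 + (320/729 + 368*I*√2/729) = -780439/729 + 368*I*√2/729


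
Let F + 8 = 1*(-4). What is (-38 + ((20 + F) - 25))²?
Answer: 3025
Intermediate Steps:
F = -12 (F = -8 + 1*(-4) = -8 - 4 = -12)
(-38 + ((20 + F) - 25))² = (-38 + ((20 - 12) - 25))² = (-38 + (8 - 25))² = (-38 - 17)² = (-55)² = 3025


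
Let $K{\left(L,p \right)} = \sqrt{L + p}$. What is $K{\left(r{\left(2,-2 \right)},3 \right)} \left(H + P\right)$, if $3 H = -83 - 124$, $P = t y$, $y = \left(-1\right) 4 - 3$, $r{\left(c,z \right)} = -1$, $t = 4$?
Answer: $- 97 \sqrt{2} \approx -137.18$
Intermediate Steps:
$y = -7$ ($y = -4 - 3 = -7$)
$P = -28$ ($P = 4 \left(-7\right) = -28$)
$H = -69$ ($H = \frac{-83 - 124}{3} = \frac{1}{3} \left(-207\right) = -69$)
$K{\left(r{\left(2,-2 \right)},3 \right)} \left(H + P\right) = \sqrt{-1 + 3} \left(-69 - 28\right) = \sqrt{2} \left(-97\right) = - 97 \sqrt{2}$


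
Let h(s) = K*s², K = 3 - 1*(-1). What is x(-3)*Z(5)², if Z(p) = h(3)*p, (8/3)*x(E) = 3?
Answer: 36450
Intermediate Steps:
K = 4 (K = 3 + 1 = 4)
x(E) = 9/8 (x(E) = (3/8)*3 = 9/8)
h(s) = 4*s²
Z(p) = 36*p (Z(p) = (4*3²)*p = (4*9)*p = 36*p)
x(-3)*Z(5)² = 9*(36*5)²/8 = (9/8)*180² = (9/8)*32400 = 36450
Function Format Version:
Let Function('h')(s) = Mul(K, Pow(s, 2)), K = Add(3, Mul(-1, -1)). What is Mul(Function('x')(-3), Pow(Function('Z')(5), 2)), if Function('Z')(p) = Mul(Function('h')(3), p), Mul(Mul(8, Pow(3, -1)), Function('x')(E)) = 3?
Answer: 36450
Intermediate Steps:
K = 4 (K = Add(3, 1) = 4)
Function('x')(E) = Rational(9, 8) (Function('x')(E) = Mul(Rational(3, 8), 3) = Rational(9, 8))
Function('h')(s) = Mul(4, Pow(s, 2))
Function('Z')(p) = Mul(36, p) (Function('Z')(p) = Mul(Mul(4, Pow(3, 2)), p) = Mul(Mul(4, 9), p) = Mul(36, p))
Mul(Function('x')(-3), Pow(Function('Z')(5), 2)) = Mul(Rational(9, 8), Pow(Mul(36, 5), 2)) = Mul(Rational(9, 8), Pow(180, 2)) = Mul(Rational(9, 8), 32400) = 36450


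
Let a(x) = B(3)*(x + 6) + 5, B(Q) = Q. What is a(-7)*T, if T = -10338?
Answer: -20676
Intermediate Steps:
a(x) = 23 + 3*x (a(x) = 3*(x + 6) + 5 = 3*(6 + x) + 5 = (18 + 3*x) + 5 = 23 + 3*x)
a(-7)*T = (23 + 3*(-7))*(-10338) = (23 - 21)*(-10338) = 2*(-10338) = -20676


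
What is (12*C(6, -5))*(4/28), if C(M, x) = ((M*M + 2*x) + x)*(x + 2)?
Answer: -108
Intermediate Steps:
C(M, x) = (2 + x)*(M² + 3*x) (C(M, x) = ((M² + 2*x) + x)*(2 + x) = (M² + 3*x)*(2 + x) = (2 + x)*(M² + 3*x))
(12*C(6, -5))*(4/28) = (12*(2*6² + 3*(-5)² + 6*(-5) - 5*6²))*(4/28) = (12*(2*36 + 3*25 - 30 - 5*36))*(4*(1/28)) = (12*(72 + 75 - 30 - 180))*(⅐) = (12*(-63))*(⅐) = -756*⅐ = -108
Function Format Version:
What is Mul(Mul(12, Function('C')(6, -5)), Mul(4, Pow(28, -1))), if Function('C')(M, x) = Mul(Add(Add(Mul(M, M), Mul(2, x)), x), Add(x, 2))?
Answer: -108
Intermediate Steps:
Function('C')(M, x) = Mul(Add(2, x), Add(Pow(M, 2), Mul(3, x))) (Function('C')(M, x) = Mul(Add(Add(Pow(M, 2), Mul(2, x)), x), Add(2, x)) = Mul(Add(Pow(M, 2), Mul(3, x)), Add(2, x)) = Mul(Add(2, x), Add(Pow(M, 2), Mul(3, x))))
Mul(Mul(12, Function('C')(6, -5)), Mul(4, Pow(28, -1))) = Mul(Mul(12, Add(Mul(2, Pow(6, 2)), Mul(3, Pow(-5, 2)), Mul(6, -5), Mul(-5, Pow(6, 2)))), Mul(4, Pow(28, -1))) = Mul(Mul(12, Add(Mul(2, 36), Mul(3, 25), -30, Mul(-5, 36))), Mul(4, Rational(1, 28))) = Mul(Mul(12, Add(72, 75, -30, -180)), Rational(1, 7)) = Mul(Mul(12, -63), Rational(1, 7)) = Mul(-756, Rational(1, 7)) = -108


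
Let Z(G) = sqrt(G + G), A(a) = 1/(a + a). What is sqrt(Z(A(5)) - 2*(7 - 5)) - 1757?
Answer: -1757 + I*sqrt(100 - 5*sqrt(5))/5 ≈ -1757.0 + 1.8849*I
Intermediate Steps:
A(a) = 1/(2*a)
Z(G) = sqrt(2)*sqrt(G) (Z(G) = sqrt(2*G) = sqrt(2)*sqrt(G))
sqrt(Z(A(5)) - 2*(7 - 5)) - 1757 = sqrt(sqrt(2)*sqrt((1/2)/5) - 2*(7 - 5)) - 1757 = sqrt(sqrt(2)*sqrt((1/2)*(1/5)) - 2*2) - 1757 = sqrt(sqrt(2)*sqrt(1/10) - 4) - 1757 = sqrt(sqrt(2)*(sqrt(10)/10) - 4) - 1757 = sqrt(sqrt(5)/5 - 4) - 1757 = sqrt(-4 + sqrt(5)/5) - 1757 = -1757 + sqrt(-4 + sqrt(5)/5)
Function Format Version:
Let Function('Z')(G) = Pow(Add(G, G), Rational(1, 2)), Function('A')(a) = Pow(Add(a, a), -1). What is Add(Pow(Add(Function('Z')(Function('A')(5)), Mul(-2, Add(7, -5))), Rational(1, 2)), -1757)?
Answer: Add(-1757, Mul(Rational(1, 5), I, Pow(Add(100, Mul(-5, Pow(5, Rational(1, 2)))), Rational(1, 2)))) ≈ Add(-1757.0, Mul(1.8849, I))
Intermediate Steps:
Function('A')(a) = Mul(Rational(1, 2), Pow(a, -1)) (Function('A')(a) = Pow(Mul(2, a), -1) = Mul(Rational(1, 2), Pow(a, -1)))
Function('Z')(G) = Mul(Pow(2, Rational(1, 2)), Pow(G, Rational(1, 2))) (Function('Z')(G) = Pow(Mul(2, G), Rational(1, 2)) = Mul(Pow(2, Rational(1, 2)), Pow(G, Rational(1, 2))))
Add(Pow(Add(Function('Z')(Function('A')(5)), Mul(-2, Add(7, -5))), Rational(1, 2)), -1757) = Add(Pow(Add(Mul(Pow(2, Rational(1, 2)), Pow(Mul(Rational(1, 2), Pow(5, -1)), Rational(1, 2))), Mul(-2, Add(7, -5))), Rational(1, 2)), -1757) = Add(Pow(Add(Mul(Pow(2, Rational(1, 2)), Pow(Mul(Rational(1, 2), Rational(1, 5)), Rational(1, 2))), Mul(-2, 2)), Rational(1, 2)), -1757) = Add(Pow(Add(Mul(Pow(2, Rational(1, 2)), Pow(Rational(1, 10), Rational(1, 2))), -4), Rational(1, 2)), -1757) = Add(Pow(Add(Mul(Pow(2, Rational(1, 2)), Mul(Rational(1, 10), Pow(10, Rational(1, 2)))), -4), Rational(1, 2)), -1757) = Add(Pow(Add(Mul(Rational(1, 5), Pow(5, Rational(1, 2))), -4), Rational(1, 2)), -1757) = Add(Pow(Add(-4, Mul(Rational(1, 5), Pow(5, Rational(1, 2)))), Rational(1, 2)), -1757) = Add(-1757, Pow(Add(-4, Mul(Rational(1, 5), Pow(5, Rational(1, 2)))), Rational(1, 2)))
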